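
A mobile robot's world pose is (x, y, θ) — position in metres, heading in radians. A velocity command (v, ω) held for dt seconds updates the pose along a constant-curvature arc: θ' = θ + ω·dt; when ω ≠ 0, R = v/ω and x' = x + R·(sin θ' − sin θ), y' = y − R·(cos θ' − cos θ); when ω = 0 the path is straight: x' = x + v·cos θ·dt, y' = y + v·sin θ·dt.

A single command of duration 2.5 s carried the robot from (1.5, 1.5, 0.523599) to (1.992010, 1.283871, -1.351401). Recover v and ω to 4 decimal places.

Δθ = -1.351401 − 0.523599 = -1.875000
ω = Δθ/dt = -1.875000/2.5 = -0.7500
R = Δx/(sin θ' − sin θ) = -0.3333
v = R·ω = -0.3333·-0.7500 = 0.2500

v = 0.2500, ω = -0.7500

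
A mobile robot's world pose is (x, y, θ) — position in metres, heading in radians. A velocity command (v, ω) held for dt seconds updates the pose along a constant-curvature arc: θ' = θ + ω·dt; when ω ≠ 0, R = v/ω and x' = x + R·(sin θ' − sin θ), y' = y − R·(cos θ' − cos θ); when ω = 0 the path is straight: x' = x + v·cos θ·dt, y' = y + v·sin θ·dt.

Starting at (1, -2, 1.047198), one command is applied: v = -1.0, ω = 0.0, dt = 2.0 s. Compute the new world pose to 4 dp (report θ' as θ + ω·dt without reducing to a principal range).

(0.0000, -3.7321, 1.0472)

θ' = 1.0472 + 0.0·2.0 = 1.0472
ω = 0 → straight: x' = 1 + -1.0·cos(1.0472)·2.0 = 0.0000
y' = -2 + -1.0·sin(1.0472)·2.0 = -3.7321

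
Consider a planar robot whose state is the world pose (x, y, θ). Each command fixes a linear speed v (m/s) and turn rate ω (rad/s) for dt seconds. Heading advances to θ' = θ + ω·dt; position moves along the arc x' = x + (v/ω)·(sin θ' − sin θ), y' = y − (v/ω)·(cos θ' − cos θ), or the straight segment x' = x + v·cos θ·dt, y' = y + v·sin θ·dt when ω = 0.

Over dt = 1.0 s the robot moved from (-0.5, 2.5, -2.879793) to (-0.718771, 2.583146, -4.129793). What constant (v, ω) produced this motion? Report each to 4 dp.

Δθ = -4.129793 − -2.879793 = -1.250000
ω = Δθ/dt = -1.250000/1.0 = -1.2500
R = Δx/(sin θ' − sin θ) = -0.2000
v = R·ω = -0.2000·-1.2500 = 0.2500

v = 0.2500, ω = -1.2500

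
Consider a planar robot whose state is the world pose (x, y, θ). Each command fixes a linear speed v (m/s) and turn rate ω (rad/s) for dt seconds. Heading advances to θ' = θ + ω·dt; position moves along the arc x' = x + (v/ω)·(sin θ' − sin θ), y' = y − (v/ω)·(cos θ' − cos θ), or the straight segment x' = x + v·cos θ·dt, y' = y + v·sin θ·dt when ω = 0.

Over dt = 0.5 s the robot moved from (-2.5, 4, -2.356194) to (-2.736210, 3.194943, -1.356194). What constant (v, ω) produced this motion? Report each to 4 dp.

v = 1.7500, ω = 2.0000

Δθ = -1.356194 − -2.356194 = 1.000000
ω = Δθ/dt = 1.000000/0.5 = 2.0000
R = −Δy/(cos θ' − cos θ) = 0.8750
v = R·ω = 0.8750·2.0000 = 1.7500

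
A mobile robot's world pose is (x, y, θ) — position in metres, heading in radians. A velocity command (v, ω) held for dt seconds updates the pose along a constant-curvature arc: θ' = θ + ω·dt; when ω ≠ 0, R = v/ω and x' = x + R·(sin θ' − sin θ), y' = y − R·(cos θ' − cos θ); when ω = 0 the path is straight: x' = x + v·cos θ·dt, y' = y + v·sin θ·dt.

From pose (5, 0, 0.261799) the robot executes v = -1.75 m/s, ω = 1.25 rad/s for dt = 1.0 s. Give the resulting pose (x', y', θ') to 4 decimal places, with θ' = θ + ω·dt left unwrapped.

θ' = 0.2618 + 1.25·1.0 = 1.5118
R = v/ω = -1.75/1.25 = -1.4000
x' = 5 + -1.4000·(sin 1.5118 − sin 0.2618) = 3.9648
y' = 0 − -1.4000·(cos 1.5118 − cos 0.2618) = -1.2697

(3.9648, -1.2697, 1.5118)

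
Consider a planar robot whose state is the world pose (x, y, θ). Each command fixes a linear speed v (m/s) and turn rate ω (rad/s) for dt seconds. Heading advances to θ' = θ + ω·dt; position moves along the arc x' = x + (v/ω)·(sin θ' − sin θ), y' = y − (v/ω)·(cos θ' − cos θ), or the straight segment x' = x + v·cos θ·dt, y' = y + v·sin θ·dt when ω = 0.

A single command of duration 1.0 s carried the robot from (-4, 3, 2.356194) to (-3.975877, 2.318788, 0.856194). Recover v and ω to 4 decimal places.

Δθ = 0.856194 − 2.356194 = -1.500000
ω = Δθ/dt = -1.500000/1.0 = -1.5000
R = −Δy/(cos θ' − cos θ) = 0.5000
v = R·ω = 0.5000·-1.5000 = -0.7500

v = -0.7500, ω = -1.5000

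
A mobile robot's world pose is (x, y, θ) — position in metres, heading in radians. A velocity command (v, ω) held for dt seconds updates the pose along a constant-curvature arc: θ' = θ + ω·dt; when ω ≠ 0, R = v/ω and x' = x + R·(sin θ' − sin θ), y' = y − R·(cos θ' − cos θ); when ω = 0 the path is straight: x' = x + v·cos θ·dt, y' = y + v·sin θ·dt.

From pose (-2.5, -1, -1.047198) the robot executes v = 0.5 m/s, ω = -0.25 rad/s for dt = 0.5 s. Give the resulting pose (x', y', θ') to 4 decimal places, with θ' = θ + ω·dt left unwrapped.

(-2.3888, -1.2237, -1.1722)

θ' = -1.0472 + -0.25·0.5 = -1.1722
R = v/ω = 0.5/-0.25 = -2.0000
x' = -2.5 + -2.0000·(sin -1.1722 − sin -1.0472) = -2.3888
y' = -1 − -2.0000·(cos -1.1722 − cos -1.0472) = -1.2237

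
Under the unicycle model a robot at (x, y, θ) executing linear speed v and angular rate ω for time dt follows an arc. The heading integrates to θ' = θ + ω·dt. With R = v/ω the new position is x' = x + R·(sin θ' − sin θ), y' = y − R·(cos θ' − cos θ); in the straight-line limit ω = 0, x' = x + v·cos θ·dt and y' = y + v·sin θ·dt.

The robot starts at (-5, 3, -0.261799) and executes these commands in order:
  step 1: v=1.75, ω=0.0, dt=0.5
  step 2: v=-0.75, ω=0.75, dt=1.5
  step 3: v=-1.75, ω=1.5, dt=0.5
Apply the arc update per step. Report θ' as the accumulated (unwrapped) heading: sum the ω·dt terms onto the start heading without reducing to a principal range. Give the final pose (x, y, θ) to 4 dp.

(-5.4526, 1.6498, 1.6132)

step 1: θ'=-0.2618 (straight) → pose (-4.1548, 2.7735, -0.2618)
step 2: θ'=0.8632 (R=-1.0000) → pose (-5.1736, 2.4576, 0.8632)
step 3: θ'=1.6132 (R=-1.1667) → pose (-5.4526, 1.6498, 1.6132)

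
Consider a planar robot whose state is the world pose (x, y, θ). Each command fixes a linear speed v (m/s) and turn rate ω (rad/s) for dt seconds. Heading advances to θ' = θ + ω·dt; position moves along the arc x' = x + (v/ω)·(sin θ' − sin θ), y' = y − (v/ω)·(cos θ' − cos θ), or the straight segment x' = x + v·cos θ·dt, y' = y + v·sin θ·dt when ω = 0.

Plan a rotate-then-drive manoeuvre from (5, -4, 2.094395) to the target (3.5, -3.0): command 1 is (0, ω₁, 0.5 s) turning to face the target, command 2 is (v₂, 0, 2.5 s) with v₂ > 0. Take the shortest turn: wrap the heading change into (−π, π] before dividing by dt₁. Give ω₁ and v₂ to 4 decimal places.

ω₁ = 0.9184, v₂ = 0.7211

heading to target = atan2(-3−-4, 3.5−5) = 2.5536
Δθ = wrap(2.5536 − 2.0944) = 0.4592; ω₁ = Δθ/dt₁ = 0.9184
distance = √((3.5−5)² + (-3−-4)²) = 1.8028; v₂ = distance/dt₂ = 0.7211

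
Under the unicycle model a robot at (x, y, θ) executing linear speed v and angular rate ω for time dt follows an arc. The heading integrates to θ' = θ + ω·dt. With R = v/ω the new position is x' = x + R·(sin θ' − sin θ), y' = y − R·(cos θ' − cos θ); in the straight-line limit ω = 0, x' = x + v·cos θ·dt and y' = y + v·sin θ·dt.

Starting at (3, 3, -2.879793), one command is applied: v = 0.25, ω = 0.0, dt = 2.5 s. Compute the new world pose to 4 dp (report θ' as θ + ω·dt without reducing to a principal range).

(2.3963, 2.8382, -2.8798)

θ' = -2.8798 + 0.0·2.5 = -2.8798
ω = 0 → straight: x' = 3 + 0.25·cos(-2.8798)·2.5 = 2.3963
y' = 3 + 0.25·sin(-2.8798)·2.5 = 2.8382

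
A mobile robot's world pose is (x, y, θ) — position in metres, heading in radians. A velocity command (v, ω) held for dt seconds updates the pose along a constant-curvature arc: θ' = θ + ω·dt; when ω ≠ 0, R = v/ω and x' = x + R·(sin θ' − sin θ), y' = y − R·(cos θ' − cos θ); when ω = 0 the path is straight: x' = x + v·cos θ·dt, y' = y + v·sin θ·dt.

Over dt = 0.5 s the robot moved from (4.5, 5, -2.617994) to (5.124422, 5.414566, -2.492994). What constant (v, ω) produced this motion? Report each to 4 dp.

Δθ = -2.492994 − -2.617994 = 0.125000
ω = Δθ/dt = 0.125000/0.5 = 0.2500
R = Δx/(sin θ' − sin θ) = -6.0000
v = R·ω = -6.0000·0.2500 = -1.5000

v = -1.5000, ω = 0.2500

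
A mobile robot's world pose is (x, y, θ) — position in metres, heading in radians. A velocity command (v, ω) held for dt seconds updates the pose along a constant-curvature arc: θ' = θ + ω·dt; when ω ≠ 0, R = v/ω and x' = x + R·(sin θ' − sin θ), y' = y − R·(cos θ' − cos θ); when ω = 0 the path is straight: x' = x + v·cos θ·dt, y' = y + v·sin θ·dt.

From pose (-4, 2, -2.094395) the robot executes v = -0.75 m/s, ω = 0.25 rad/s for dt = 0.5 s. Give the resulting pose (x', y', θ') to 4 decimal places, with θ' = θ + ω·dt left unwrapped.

θ' = -2.0944 + 0.25·0.5 = -1.9694
R = v/ω = -0.75/0.25 = -3.0000
x' = -4 + -3.0000·(sin -1.9694 − sin -2.0944) = -3.8333
y' = 2 − -3.0000·(cos -1.9694 − cos -2.0944) = 2.3356

(-3.8333, 2.3356, -1.9694)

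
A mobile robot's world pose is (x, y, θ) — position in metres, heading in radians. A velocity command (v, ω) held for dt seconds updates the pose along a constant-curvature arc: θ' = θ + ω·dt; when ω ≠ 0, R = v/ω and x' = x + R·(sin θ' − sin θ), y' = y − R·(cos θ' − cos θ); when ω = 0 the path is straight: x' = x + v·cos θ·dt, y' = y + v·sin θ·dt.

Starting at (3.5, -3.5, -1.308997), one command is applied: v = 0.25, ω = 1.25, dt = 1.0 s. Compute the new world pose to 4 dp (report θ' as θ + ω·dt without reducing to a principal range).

θ' = -1.3090 + 1.25·1.0 = -0.0590
R = v/ω = 0.25/1.25 = 0.2000
x' = 3.5 + 0.2000·(sin -0.0590 − sin -1.3090) = 3.6814
y' = -3.5 − 0.2000·(cos -0.0590 − cos -1.3090) = -3.6479

(3.6814, -3.6479, -0.0590)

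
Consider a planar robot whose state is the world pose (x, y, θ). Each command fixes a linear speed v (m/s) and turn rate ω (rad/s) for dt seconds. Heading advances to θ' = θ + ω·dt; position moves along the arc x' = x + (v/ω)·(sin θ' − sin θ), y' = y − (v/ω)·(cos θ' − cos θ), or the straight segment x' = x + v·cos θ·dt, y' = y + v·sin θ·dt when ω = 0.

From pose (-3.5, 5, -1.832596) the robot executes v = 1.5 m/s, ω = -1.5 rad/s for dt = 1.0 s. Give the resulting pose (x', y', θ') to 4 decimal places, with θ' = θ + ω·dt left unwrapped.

θ' = -1.8326 + -1.5·1.0 = -3.3326
R = v/ω = 1.5/-1.5 = -1.0000
x' = -3.5 + -1.0000·(sin -3.3326 − sin -1.8326) = -4.6558
y' = 5 − -1.0000·(cos -3.3326 − cos -1.8326) = 4.2770

(-4.6558, 4.2770, -3.3326)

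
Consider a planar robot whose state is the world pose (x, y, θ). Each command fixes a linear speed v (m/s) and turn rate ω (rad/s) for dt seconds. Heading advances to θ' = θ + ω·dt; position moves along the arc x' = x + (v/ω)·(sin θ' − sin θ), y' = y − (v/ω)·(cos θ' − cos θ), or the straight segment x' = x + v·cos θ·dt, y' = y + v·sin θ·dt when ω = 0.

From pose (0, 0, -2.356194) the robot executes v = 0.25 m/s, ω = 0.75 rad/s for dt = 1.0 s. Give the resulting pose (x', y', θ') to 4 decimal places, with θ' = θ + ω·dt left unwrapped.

(-0.0974, -0.2239, -1.6062)

θ' = -2.3562 + 0.75·1.0 = -1.6062
R = v/ω = 0.25/0.75 = 0.3333
x' = 0 + 0.3333·(sin -1.6062 − sin -2.3562) = -0.0974
y' = 0 − 0.3333·(cos -1.6062 − cos -2.3562) = -0.2239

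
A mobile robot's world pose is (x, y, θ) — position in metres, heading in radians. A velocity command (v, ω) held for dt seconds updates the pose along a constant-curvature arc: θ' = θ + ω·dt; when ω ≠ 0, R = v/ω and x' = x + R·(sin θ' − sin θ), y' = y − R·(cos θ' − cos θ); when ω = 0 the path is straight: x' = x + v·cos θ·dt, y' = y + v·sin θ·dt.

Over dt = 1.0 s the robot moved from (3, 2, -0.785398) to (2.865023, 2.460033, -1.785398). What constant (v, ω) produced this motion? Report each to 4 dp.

v = -0.5000, ω = -1.0000

Δθ = -1.785398 − -0.785398 = -1.000000
ω = Δθ/dt = -1.000000/1.0 = -1.0000
R = −Δy/(cos θ' − cos θ) = 0.5000
v = R·ω = 0.5000·-1.0000 = -0.5000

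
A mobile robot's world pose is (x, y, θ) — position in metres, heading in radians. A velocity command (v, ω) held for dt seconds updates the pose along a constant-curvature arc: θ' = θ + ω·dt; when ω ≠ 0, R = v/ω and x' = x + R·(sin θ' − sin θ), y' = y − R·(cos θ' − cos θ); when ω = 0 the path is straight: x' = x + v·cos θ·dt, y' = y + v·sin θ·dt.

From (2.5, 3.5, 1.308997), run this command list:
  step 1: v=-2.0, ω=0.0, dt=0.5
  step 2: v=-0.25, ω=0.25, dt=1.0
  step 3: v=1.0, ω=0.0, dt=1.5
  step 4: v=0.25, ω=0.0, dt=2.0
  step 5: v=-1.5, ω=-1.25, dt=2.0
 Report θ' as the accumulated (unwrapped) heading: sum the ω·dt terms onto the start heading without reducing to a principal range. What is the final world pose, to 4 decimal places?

step 1: θ'=1.3090 (straight) → pose (2.2412, 2.5341, 1.3090)
step 2: θ'=1.5590 (R=-1.0000) → pose (2.2072, 2.2871, 1.5590)
step 3: θ'=1.5590 (straight) → pose (2.2249, 3.7869, 1.5590)
step 4: θ'=1.5590 (straight) → pose (2.2308, 4.2869, 1.5590)
step 5: θ'=-0.9410 (R=1.2000) → pose (0.0611, 3.5943, -0.9410)

(0.0611, 3.5943, -0.9410)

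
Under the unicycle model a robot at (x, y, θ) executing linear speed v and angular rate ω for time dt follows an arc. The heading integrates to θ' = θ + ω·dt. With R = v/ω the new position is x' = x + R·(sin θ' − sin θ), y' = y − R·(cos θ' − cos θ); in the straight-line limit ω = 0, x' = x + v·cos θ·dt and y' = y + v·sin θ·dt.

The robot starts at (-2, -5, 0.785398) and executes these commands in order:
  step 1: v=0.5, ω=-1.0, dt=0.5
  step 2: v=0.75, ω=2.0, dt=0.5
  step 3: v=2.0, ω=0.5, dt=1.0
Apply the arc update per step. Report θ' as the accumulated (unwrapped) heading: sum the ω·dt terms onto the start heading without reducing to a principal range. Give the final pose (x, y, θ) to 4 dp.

step 1: θ'=0.2854 (R=-0.5000) → pose (-1.7872, -4.8738, 0.2854)
step 2: θ'=1.2854 (R=0.3750) → pose (-1.5330, -4.6195, 1.2854)
step 3: θ'=1.7854 (R=4.0000) → pose (-1.4629, -2.6415, 1.7854)

(-1.4629, -2.6415, 1.7854)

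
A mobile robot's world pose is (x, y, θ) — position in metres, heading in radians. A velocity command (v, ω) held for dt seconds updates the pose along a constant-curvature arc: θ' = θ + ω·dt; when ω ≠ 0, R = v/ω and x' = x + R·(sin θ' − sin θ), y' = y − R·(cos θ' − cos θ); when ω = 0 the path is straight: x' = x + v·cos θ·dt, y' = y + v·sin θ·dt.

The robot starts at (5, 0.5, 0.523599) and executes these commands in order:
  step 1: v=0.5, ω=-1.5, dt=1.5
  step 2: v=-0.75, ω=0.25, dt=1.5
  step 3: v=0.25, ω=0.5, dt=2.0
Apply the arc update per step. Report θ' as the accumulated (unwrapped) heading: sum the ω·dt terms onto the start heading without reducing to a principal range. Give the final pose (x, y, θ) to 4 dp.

step 1: θ'=-1.7264 (R=-0.3333) → pose (5.4960, 0.1597, -1.7264)
step 2: θ'=-1.3514 (R=-3.0000) → pose (5.4603, 1.2775, -1.3514)
step 3: θ'=-0.3514 (R=0.5000) → pose (5.7762, 0.9169, -0.3514)

(5.7762, 0.9169, -0.3514)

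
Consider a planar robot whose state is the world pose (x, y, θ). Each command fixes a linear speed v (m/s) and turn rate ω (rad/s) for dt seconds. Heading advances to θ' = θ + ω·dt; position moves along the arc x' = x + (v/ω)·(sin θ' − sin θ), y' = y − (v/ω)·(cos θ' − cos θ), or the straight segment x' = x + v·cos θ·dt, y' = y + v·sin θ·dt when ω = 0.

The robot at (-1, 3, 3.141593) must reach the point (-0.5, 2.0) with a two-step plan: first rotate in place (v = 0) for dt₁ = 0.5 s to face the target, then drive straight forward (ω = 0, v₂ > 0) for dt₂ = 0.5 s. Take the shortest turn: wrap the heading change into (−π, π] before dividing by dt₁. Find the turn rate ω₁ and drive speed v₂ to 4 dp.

heading to target = atan2(2−3, -0.5−-1) = -1.1071
Δθ = wrap(-1.1071 − 3.1416) = 2.0344; ω₁ = Δθ/dt₁ = 4.0689
distance = √((-0.5−-1)² + (2−3)²) = 1.1180; v₂ = distance/dt₂ = 2.2361

ω₁ = 4.0689, v₂ = 2.2361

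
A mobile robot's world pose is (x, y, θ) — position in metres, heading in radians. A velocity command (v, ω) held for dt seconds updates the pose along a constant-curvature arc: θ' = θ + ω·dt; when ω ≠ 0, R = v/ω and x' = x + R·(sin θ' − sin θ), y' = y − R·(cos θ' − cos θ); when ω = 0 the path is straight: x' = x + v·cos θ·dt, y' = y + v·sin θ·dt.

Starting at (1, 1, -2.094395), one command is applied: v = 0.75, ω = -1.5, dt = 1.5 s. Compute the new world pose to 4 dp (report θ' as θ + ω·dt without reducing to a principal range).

(0.1005, 1.0701, -4.3444)

θ' = -2.0944 + -1.5·1.5 = -4.3444
R = v/ω = 0.75/-1.5 = -0.5000
x' = 1 + -0.5000·(sin -4.3444 − sin -2.0944) = 0.1005
y' = 1 − -0.5000·(cos -4.3444 − cos -2.0944) = 1.0701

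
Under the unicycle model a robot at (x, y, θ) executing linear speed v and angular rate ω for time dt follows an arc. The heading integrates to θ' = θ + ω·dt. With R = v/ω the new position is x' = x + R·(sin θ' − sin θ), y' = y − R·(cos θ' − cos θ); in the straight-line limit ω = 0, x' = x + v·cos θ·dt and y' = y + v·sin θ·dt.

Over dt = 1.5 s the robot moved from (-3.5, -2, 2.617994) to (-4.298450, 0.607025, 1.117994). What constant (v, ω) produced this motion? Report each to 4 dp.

v = 2.0000, ω = -1.0000

Δθ = 1.117994 − 2.617994 = -1.500000
ω = Δθ/dt = -1.500000/1.5 = -1.0000
R = −Δy/(cos θ' − cos θ) = -2.0000
v = R·ω = -2.0000·-1.0000 = 2.0000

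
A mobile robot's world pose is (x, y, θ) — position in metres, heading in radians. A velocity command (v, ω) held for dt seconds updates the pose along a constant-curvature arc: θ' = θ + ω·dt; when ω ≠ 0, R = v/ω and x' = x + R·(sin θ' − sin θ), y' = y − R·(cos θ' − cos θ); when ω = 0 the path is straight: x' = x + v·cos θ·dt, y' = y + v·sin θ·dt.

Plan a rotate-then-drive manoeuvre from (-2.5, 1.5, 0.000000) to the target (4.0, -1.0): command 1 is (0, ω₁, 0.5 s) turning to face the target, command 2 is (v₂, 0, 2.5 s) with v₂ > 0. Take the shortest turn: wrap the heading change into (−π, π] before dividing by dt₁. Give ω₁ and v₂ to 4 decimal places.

heading to target = atan2(-1−1.5, 4−-2.5) = -0.3672
Δθ = wrap(-0.3672 − 0.0000) = -0.3672; ω₁ = Δθ/dt₁ = -0.7343
distance = √((4−-2.5)² + (-1−1.5)²) = 6.9642; v₂ = distance/dt₂ = 2.7857

ω₁ = -0.7343, v₂ = 2.7857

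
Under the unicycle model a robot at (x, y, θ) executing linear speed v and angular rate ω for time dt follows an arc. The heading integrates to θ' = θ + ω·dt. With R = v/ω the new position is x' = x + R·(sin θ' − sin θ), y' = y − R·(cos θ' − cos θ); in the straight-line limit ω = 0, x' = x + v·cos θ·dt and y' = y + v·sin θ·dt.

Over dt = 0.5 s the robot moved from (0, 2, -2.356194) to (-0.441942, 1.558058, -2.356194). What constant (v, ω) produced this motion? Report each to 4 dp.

Δθ = -2.356194 − -2.356194 = 0.000000
ω = Δθ/dt = 0.000000/0.5 = 0.0000
ω = 0 → v = (Δx·cos θ + Δy·sin θ)/dt = 1.2500

v = 1.2500, ω = 0.0000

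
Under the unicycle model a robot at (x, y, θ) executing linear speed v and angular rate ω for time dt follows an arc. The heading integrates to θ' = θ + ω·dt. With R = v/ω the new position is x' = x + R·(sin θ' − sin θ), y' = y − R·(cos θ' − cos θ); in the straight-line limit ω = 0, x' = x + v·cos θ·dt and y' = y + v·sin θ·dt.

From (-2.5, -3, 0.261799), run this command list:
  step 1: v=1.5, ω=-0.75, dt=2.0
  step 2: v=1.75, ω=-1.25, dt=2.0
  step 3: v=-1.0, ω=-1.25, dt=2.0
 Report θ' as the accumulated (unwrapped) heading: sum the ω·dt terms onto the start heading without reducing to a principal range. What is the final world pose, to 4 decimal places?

step 1: θ'=-1.2382 (R=-2.0000) → pose (-0.0920, -4.2789, -1.2382)
step 2: θ'=-3.7382 (R=-1.4000) → pose (-2.2018, -5.8941, -3.7382)
step 3: θ'=-6.2382 (R=0.8000) → pose (-2.6153, -7.3551, -6.2382)

(-2.6153, -7.3551, -6.2382)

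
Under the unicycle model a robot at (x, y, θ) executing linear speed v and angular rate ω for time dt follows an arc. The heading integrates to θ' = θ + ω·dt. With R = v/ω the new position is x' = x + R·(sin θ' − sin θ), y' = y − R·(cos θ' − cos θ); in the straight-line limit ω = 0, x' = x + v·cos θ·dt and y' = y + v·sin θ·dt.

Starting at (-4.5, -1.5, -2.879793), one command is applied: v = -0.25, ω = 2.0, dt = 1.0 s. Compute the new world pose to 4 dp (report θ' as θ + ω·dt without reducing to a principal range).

θ' = -2.8798 + 2.0·1.0 = -0.8798
R = v/ω = -0.25/2.0 = -0.1250
x' = -4.5 + -0.1250·(sin -0.8798 − sin -2.8798) = -4.4360
y' = -1.5 − -0.1250·(cos -0.8798 − cos -2.8798) = -1.2996

(-4.4360, -1.2996, -0.8798)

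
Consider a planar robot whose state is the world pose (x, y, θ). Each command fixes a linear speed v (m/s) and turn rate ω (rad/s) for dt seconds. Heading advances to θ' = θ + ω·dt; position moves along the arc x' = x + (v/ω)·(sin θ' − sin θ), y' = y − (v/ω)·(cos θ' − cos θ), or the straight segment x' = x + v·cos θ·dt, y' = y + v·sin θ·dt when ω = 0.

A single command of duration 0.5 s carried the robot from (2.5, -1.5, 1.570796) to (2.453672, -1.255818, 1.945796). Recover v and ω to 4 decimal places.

v = 0.5000, ω = 0.7500

Δθ = 1.945796 − 1.570796 = 0.375000
ω = Δθ/dt = 0.375000/0.5 = 0.7500
R = −Δy/(cos θ' − cos θ) = 0.6667
v = R·ω = 0.6667·0.7500 = 0.5000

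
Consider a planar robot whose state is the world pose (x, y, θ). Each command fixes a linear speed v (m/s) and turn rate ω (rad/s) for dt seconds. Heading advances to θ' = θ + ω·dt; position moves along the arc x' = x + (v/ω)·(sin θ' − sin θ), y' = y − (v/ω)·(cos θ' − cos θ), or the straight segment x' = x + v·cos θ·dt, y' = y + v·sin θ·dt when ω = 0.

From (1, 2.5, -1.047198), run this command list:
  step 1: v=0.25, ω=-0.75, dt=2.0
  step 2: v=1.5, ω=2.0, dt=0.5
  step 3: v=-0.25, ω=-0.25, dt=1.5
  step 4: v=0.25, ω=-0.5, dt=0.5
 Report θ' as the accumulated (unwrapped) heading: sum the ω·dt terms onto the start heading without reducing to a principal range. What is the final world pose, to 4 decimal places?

step 1: θ'=-2.5472 (R=-0.3333) → pose (0.8980, 2.0572, -2.5472)
step 2: θ'=-1.5472 (R=0.7500) → pose (0.5682, 1.4181, -1.5472)
step 3: θ'=-1.9222 (R=1.0000) → pose (0.6290, 1.7859, -1.9222)
step 4: θ'=-2.1722 (R=-0.5000) → pose (0.5719, 1.6751, -2.1722)

(0.5719, 1.6751, -2.1722)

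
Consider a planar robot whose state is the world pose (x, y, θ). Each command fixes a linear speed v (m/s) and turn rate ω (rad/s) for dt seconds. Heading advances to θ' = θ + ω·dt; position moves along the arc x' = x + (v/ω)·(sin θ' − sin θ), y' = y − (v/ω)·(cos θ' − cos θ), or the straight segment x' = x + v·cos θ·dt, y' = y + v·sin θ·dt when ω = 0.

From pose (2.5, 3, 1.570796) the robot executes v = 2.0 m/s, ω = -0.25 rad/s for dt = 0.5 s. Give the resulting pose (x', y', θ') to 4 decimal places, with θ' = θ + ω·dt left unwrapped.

θ' = 1.5708 + -0.25·0.5 = 1.4458
R = v/ω = 2.0/-0.25 = -8.0000
x' = 2.5 + -8.0000·(sin 1.4458 − sin 1.5708) = 2.5624
y' = 3 − -8.0000·(cos 1.4458 − cos 1.5708) = 3.9974

(2.5624, 3.9974, 1.4458)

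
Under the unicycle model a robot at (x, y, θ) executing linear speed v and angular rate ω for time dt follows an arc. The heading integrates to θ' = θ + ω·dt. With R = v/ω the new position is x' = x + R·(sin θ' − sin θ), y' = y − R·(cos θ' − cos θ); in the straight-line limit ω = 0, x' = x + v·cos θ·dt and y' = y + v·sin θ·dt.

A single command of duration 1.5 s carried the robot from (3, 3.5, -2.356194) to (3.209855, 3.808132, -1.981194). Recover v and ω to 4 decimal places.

v = -0.2500, ω = 0.2500

Δθ = -1.981194 − -2.356194 = 0.375000
ω = Δθ/dt = 0.375000/1.5 = 0.2500
R = −Δy/(cos θ' − cos θ) = -1.0000
v = R·ω = -1.0000·0.2500 = -0.2500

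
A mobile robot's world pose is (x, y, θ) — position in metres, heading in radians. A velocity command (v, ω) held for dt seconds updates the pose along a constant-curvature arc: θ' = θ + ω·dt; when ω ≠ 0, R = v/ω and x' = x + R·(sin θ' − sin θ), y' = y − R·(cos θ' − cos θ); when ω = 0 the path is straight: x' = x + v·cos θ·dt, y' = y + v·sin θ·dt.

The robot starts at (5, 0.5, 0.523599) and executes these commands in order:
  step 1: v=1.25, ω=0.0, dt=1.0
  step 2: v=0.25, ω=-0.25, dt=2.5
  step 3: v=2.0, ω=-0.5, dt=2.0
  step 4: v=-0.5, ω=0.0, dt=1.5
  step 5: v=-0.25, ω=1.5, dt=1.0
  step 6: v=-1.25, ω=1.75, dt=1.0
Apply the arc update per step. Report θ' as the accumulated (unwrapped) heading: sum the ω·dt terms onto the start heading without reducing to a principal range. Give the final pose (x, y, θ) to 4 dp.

(8.9725, -1.2176, 2.1486)

step 1: θ'=0.5236 (straight) → pose (6.0825, 1.1250, 0.5236)
step 2: θ'=-0.1014 (R=-1.0000) → pose (6.6838, 1.2538, -0.1014)
step 3: θ'=-1.1014 (R=-4.0000) → pose (9.8462, -0.9162, -1.1014)
step 4: θ'=-1.1014 (straight) → pose (9.5070, -0.2473, -1.1014)
step 5: θ'=0.3986 (R=-0.1667) → pose (9.2936, -0.1691, 0.3986)
step 6: θ'=2.1486 (R=-0.7143) → pose (8.9725, -1.2176, 2.1486)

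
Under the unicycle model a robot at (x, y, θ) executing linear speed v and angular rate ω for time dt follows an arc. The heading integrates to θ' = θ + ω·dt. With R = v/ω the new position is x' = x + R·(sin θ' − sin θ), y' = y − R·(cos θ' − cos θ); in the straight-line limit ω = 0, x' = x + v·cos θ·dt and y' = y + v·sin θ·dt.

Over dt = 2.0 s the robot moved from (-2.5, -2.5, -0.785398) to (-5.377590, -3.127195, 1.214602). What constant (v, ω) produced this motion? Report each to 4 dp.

v = -1.7500, ω = 1.0000

Δθ = 1.214602 − -0.785398 = 2.000000
ω = Δθ/dt = 2.000000/2.0 = 1.0000
R = Δx/(sin θ' − sin θ) = -1.7500
v = R·ω = -1.7500·1.0000 = -1.7500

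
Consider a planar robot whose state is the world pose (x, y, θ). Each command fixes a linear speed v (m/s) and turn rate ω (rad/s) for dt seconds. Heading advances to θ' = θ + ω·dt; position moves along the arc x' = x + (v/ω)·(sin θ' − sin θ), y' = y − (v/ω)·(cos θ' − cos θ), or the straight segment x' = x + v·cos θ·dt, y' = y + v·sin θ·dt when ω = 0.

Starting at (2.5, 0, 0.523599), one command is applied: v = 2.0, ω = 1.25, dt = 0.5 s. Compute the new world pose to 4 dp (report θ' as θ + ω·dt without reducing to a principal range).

(3.1595, 0.7300, 1.1486)

θ' = 0.5236 + 1.25·0.5 = 1.1486
R = v/ω = 2.0/1.25 = 1.6000
x' = 2.5 + 1.6000·(sin 1.1486 − sin 0.5236) = 3.1595
y' = 0 − 1.6000·(cos 1.1486 − cos 0.5236) = 0.7300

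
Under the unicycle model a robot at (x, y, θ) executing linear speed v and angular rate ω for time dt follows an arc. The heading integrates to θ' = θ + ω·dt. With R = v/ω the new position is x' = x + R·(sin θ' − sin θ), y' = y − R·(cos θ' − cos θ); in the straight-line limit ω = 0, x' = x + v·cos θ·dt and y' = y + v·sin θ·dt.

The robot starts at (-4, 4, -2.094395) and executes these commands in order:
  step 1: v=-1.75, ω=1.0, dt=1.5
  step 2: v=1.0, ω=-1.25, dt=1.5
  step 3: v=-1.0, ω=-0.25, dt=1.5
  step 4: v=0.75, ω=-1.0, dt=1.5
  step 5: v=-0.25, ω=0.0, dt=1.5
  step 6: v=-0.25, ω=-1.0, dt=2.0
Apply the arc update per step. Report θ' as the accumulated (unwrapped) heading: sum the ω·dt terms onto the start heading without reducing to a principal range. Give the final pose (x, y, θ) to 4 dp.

step 1: θ'=-0.5944 (R=-1.7500) → pose (-4.5355, 6.3249, -0.5944)
step 2: θ'=-2.4694 (R=-0.8000) → pose (-4.4854, 5.0361, -2.4694)
step 3: θ'=-2.8444 (R=4.0000) → pose (-3.1659, 5.7309, -2.8444)
step 4: θ'=-4.3444 (R=-0.7500) → pose (-4.0853, 6.1782, -4.3444)
step 5: θ'=-4.3444 (straight) → pose (-3.9504, 5.8283, -4.3444)
step 6: θ'=-6.3444 (R=0.2500) → pose (-4.1990, 5.4889, -6.3444)

(-4.1990, 5.4889, -6.3444)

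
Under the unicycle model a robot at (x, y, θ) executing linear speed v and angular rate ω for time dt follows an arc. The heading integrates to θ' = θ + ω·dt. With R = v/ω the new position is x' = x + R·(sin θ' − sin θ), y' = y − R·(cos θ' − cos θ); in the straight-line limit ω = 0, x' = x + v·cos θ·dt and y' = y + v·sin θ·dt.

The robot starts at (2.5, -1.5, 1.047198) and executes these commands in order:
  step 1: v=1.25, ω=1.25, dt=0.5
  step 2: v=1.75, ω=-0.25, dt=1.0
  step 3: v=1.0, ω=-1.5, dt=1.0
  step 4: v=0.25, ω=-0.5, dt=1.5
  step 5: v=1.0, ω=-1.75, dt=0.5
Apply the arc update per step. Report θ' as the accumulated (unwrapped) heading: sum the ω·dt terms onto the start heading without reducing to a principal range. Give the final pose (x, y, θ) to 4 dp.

(3.8562, 0.7901, -1.7028)

step 1: θ'=1.6722 (R=1.0000) → pose (2.6288, -0.8988, 1.6722)
step 2: θ'=1.4222 (R=-7.0000) → pose (2.6700, 0.8462, 1.4222)
step 3: θ'=-0.0778 (R=-0.6667) → pose (3.3812, 1.4121, -0.0778)
step 4: θ'=-0.8278 (R=-0.5000) → pose (3.7105, 1.2519, -0.8278)
step 5: θ'=-1.7028 (R=-0.5714) → pose (3.8562, 0.7901, -1.7028)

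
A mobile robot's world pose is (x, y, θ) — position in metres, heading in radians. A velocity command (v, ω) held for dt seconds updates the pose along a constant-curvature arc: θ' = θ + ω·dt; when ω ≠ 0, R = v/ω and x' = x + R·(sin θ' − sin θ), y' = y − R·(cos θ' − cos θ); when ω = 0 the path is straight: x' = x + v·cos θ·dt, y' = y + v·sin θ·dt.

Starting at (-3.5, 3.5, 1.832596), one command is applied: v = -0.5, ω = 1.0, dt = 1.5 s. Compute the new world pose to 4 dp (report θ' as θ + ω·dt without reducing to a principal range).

θ' = 1.8326 + 1.0·1.5 = 3.3326
R = v/ω = -0.5/1.0 = -0.5000
x' = -3.5 + -0.5000·(sin 3.3326 − sin 1.8326) = -2.9221
y' = 3.5 − -0.5000·(cos 3.3326 − cos 1.8326) = 3.1385

(-2.9221, 3.1385, 3.3326)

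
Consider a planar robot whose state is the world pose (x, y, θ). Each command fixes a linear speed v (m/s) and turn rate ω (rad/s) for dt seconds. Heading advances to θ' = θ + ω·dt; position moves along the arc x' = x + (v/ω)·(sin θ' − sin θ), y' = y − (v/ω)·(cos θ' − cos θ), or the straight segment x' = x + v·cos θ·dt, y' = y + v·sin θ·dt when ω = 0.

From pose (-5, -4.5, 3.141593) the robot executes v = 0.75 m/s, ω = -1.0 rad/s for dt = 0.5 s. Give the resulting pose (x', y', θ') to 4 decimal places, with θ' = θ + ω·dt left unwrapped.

θ' = 3.1416 + -1.0·0.5 = 2.6416
R = v/ω = 0.75/-1.0 = -0.7500
x' = -5 + -0.7500·(sin 2.6416 − sin 3.1416) = -5.3596
y' = -4.5 − -0.7500·(cos 2.6416 − cos 3.1416) = -4.4082

(-5.3596, -4.4082, 2.6416)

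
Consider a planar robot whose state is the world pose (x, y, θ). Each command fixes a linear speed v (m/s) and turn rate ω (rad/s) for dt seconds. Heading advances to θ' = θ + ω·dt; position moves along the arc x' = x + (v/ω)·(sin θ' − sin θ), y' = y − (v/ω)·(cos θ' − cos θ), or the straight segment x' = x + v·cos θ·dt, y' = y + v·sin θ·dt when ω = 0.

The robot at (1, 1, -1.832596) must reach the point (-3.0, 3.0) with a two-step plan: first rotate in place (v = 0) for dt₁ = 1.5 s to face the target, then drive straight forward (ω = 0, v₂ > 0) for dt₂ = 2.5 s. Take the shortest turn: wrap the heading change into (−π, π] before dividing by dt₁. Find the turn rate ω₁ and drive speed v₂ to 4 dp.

ω₁ = -1.1818, v₂ = 1.7889

heading to target = atan2(3−1, -3−1) = 2.6779
Δθ = wrap(2.6779 − -1.8326) = -1.7726; ω₁ = Δθ/dt₁ = -1.1818
distance = √((-3−1)² + (3−1)²) = 4.4721; v₂ = distance/dt₂ = 1.7889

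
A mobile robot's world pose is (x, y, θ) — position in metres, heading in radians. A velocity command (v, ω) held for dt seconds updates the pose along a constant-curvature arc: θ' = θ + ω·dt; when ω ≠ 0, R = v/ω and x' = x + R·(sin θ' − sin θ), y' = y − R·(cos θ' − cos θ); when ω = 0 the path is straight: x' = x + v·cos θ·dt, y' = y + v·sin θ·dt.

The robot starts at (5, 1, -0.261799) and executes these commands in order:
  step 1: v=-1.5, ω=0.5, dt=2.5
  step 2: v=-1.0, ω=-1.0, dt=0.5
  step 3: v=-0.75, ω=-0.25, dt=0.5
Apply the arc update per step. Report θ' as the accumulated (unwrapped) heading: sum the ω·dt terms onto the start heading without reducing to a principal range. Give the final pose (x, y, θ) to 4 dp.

step 1: θ'=0.9882 (R=-3.0000) → pose (1.7184, -0.2472, 0.9882)
step 2: θ'=0.4882 (R=1.0000) → pose (1.3524, -0.5802, 0.4882)
step 3: θ'=0.3632 (R=3.0000) → pose (1.0111, -0.7349, 0.3632)

(1.0111, -0.7349, 0.3632)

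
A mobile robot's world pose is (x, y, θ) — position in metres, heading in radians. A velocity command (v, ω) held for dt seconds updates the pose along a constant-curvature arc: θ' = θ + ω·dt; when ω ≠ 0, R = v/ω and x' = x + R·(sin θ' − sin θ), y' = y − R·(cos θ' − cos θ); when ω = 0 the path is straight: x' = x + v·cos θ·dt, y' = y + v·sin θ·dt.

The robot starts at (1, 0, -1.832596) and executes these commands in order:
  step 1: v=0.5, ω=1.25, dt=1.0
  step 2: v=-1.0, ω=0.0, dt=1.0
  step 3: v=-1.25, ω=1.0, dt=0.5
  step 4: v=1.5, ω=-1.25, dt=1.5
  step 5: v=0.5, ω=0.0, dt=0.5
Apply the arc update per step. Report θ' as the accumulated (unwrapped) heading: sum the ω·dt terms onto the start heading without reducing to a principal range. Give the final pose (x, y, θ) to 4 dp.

(0.6647, -1.5655, -1.9576)

step 1: θ'=-0.5826 (R=0.4000) → pose (1.1663, -0.4375, -0.5826)
step 2: θ'=-0.5826 (straight) → pose (0.3313, 0.1127, -0.5826)
step 3: θ'=-0.0826 (R=-1.2500) → pose (-0.2534, 0.3146, -0.0826)
step 4: θ'=-1.9576 (R=-1.2000) → pose (0.7590, -1.3340, -1.9576)
step 5: θ'=-1.9576 (straight) → pose (0.6647, -1.5655, -1.9576)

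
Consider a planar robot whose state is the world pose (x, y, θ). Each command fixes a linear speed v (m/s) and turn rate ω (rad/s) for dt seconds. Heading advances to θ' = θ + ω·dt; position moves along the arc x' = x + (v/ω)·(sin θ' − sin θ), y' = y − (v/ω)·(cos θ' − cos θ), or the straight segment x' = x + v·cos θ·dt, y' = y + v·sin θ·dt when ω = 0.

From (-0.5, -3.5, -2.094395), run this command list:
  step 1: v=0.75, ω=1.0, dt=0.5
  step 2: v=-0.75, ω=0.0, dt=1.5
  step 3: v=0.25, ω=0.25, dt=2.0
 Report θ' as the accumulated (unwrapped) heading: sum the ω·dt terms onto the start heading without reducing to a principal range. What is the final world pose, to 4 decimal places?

step 1: θ'=-1.5944 (R=0.7500) → pose (-0.6003, -3.8573, -1.5944)
step 2: θ'=-1.5944 (straight) → pose (-0.5737, -2.7326, -1.5944)
step 3: θ'=-1.0944 (R=1.0000) → pose (-0.4627, -3.2148, -1.0944)

(-0.4627, -3.2148, -1.0944)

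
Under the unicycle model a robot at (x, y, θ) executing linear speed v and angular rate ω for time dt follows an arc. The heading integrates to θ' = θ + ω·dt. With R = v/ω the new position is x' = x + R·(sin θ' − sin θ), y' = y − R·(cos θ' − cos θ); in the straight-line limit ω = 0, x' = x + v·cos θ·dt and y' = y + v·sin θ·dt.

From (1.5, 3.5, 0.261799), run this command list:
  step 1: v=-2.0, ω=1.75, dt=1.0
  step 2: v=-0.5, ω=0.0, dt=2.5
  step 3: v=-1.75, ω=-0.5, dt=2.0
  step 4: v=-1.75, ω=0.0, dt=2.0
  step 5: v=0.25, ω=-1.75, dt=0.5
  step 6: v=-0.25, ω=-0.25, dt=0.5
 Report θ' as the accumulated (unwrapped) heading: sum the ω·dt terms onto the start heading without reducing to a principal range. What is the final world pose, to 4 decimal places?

(-0.7812, -5.4831, 0.0118)

step 1: θ'=2.0118 (R=-1.1429) → pose (0.7623, 1.9083, 2.0118)
step 2: θ'=2.0118 (straight) → pose (1.2958, 0.7779, 2.0118)
step 3: θ'=1.0118 (R=3.5000) → pose (1.0980, -2.5723, 1.0118)
step 4: θ'=1.0118 (straight) → pose (-0.7582, -5.5395, 1.0118)
step 5: θ'=0.1368 (R=-0.1429) → pose (-0.6566, -5.4738, 0.1368)
step 6: θ'=0.0118 (R=1.0000) → pose (-0.7812, -5.4831, 0.0118)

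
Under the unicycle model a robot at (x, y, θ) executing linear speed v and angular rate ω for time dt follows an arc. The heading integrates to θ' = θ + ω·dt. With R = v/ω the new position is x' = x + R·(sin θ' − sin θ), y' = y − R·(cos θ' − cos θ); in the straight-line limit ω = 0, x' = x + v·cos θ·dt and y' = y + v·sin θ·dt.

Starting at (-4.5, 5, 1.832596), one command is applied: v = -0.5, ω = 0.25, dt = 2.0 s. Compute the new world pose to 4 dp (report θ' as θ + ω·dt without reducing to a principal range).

(-4.0153, 4.1372, 2.3326)

θ' = 1.8326 + 0.25·2.0 = 2.3326
R = v/ω = -0.5/0.25 = -2.0000
x' = -4.5 + -2.0000·(sin 2.3326 − sin 1.8326) = -4.0153
y' = 5 − -2.0000·(cos 2.3326 − cos 1.8326) = 4.1372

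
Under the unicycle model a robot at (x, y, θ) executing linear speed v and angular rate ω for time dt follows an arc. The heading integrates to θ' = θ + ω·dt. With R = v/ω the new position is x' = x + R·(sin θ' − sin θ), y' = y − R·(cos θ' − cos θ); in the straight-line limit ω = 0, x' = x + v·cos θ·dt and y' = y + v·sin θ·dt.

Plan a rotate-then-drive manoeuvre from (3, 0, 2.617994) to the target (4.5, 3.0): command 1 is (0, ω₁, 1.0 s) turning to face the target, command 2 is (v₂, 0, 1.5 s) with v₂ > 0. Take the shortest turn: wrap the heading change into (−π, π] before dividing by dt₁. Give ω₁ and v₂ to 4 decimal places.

heading to target = atan2(3−0, 4.5−3) = 1.1071
Δθ = wrap(1.1071 − 2.6180) = -1.5108; ω₁ = Δθ/dt₁ = -1.5108
distance = √((4.5−3)² + (3−0)²) = 3.3541; v₂ = distance/dt₂ = 2.2361

ω₁ = -1.5108, v₂ = 2.2361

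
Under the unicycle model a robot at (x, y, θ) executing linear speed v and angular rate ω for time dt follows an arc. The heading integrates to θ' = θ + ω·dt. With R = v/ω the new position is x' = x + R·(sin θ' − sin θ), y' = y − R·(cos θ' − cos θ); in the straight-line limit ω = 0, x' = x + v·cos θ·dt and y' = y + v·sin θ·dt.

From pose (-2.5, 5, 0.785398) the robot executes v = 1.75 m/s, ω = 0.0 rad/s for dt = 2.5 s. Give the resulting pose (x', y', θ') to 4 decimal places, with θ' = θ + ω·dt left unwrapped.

(0.5936, 8.0936, 0.7854)

θ' = 0.7854 + 0.0·2.5 = 0.7854
ω = 0 → straight: x' = -2.5 + 1.75·cos(0.7854)·2.5 = 0.5936
y' = 5 + 1.75·sin(0.7854)·2.5 = 8.0936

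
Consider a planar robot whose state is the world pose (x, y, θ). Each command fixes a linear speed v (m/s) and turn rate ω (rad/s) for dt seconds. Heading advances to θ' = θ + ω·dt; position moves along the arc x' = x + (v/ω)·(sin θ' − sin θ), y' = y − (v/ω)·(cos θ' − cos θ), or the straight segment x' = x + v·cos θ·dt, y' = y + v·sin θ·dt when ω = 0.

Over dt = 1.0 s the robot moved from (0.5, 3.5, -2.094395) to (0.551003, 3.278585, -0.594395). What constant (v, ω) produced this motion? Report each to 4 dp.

v = 0.2500, ω = 1.5000

Δθ = -0.594395 − -2.094395 = 1.500000
ω = Δθ/dt = 1.500000/1.0 = 1.5000
R = −Δy/(cos θ' − cos θ) = 0.1667
v = R·ω = 0.1667·1.5000 = 0.2500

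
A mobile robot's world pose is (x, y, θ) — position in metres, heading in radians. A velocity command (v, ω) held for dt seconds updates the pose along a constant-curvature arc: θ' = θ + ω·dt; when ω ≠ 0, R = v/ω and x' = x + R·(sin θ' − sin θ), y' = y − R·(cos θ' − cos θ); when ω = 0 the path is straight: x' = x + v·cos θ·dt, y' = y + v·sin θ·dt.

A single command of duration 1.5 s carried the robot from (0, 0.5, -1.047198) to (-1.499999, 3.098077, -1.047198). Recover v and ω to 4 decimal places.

Δθ = -1.047198 − -1.047198 = 0.000000
ω = Δθ/dt = 0.000000/1.5 = 0.0000
ω = 0 → v = (Δx·cos θ + Δy·sin θ)/dt = -2.0000

v = -2.0000, ω = 0.0000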